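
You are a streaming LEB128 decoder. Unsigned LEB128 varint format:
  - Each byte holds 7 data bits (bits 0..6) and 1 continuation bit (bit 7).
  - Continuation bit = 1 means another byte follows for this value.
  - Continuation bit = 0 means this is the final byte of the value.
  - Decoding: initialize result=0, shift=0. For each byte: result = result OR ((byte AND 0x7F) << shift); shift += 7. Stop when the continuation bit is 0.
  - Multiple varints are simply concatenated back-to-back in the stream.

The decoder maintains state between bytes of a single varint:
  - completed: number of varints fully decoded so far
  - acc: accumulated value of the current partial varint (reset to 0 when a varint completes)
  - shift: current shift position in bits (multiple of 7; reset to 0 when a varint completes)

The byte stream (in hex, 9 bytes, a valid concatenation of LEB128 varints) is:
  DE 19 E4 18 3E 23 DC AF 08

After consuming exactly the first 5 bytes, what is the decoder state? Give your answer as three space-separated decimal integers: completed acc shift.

byte[0]=0xDE cont=1 payload=0x5E: acc |= 94<<0 -> completed=0 acc=94 shift=7
byte[1]=0x19 cont=0 payload=0x19: varint #1 complete (value=3294); reset -> completed=1 acc=0 shift=0
byte[2]=0xE4 cont=1 payload=0x64: acc |= 100<<0 -> completed=1 acc=100 shift=7
byte[3]=0x18 cont=0 payload=0x18: varint #2 complete (value=3172); reset -> completed=2 acc=0 shift=0
byte[4]=0x3E cont=0 payload=0x3E: varint #3 complete (value=62); reset -> completed=3 acc=0 shift=0

Answer: 3 0 0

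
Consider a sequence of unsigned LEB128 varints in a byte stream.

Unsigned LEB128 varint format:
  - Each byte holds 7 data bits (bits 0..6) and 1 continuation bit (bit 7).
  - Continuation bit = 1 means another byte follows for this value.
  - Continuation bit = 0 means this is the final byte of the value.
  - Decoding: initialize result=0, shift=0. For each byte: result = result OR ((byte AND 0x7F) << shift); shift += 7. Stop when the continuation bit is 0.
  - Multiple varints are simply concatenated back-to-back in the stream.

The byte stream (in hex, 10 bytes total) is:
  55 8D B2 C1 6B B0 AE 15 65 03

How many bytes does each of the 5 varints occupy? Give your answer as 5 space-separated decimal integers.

Answer: 1 4 3 1 1

Derivation:
  byte[0]=0x55 cont=0 payload=0x55=85: acc |= 85<<0 -> acc=85 shift=7 [end]
Varint 1: bytes[0:1] = 55 -> value 85 (1 byte(s))
  byte[1]=0x8D cont=1 payload=0x0D=13: acc |= 13<<0 -> acc=13 shift=7
  byte[2]=0xB2 cont=1 payload=0x32=50: acc |= 50<<7 -> acc=6413 shift=14
  byte[3]=0xC1 cont=1 payload=0x41=65: acc |= 65<<14 -> acc=1071373 shift=21
  byte[4]=0x6B cont=0 payload=0x6B=107: acc |= 107<<21 -> acc=225466637 shift=28 [end]
Varint 2: bytes[1:5] = 8D B2 C1 6B -> value 225466637 (4 byte(s))
  byte[5]=0xB0 cont=1 payload=0x30=48: acc |= 48<<0 -> acc=48 shift=7
  byte[6]=0xAE cont=1 payload=0x2E=46: acc |= 46<<7 -> acc=5936 shift=14
  byte[7]=0x15 cont=0 payload=0x15=21: acc |= 21<<14 -> acc=350000 shift=21 [end]
Varint 3: bytes[5:8] = B0 AE 15 -> value 350000 (3 byte(s))
  byte[8]=0x65 cont=0 payload=0x65=101: acc |= 101<<0 -> acc=101 shift=7 [end]
Varint 4: bytes[8:9] = 65 -> value 101 (1 byte(s))
  byte[9]=0x03 cont=0 payload=0x03=3: acc |= 3<<0 -> acc=3 shift=7 [end]
Varint 5: bytes[9:10] = 03 -> value 3 (1 byte(s))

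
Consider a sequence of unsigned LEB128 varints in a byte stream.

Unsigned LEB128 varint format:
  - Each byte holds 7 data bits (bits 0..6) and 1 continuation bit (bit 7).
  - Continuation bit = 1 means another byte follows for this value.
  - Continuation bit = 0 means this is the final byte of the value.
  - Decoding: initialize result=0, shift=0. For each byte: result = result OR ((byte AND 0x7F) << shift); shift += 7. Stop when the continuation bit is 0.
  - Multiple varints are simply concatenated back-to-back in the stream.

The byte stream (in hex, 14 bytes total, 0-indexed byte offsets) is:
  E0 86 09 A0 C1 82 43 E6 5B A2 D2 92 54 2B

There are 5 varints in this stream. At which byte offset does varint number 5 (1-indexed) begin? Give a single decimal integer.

  byte[0]=0xE0 cont=1 payload=0x60=96: acc |= 96<<0 -> acc=96 shift=7
  byte[1]=0x86 cont=1 payload=0x06=6: acc |= 6<<7 -> acc=864 shift=14
  byte[2]=0x09 cont=0 payload=0x09=9: acc |= 9<<14 -> acc=148320 shift=21 [end]
Varint 1: bytes[0:3] = E0 86 09 -> value 148320 (3 byte(s))
  byte[3]=0xA0 cont=1 payload=0x20=32: acc |= 32<<0 -> acc=32 shift=7
  byte[4]=0xC1 cont=1 payload=0x41=65: acc |= 65<<7 -> acc=8352 shift=14
  byte[5]=0x82 cont=1 payload=0x02=2: acc |= 2<<14 -> acc=41120 shift=21
  byte[6]=0x43 cont=0 payload=0x43=67: acc |= 67<<21 -> acc=140550304 shift=28 [end]
Varint 2: bytes[3:7] = A0 C1 82 43 -> value 140550304 (4 byte(s))
  byte[7]=0xE6 cont=1 payload=0x66=102: acc |= 102<<0 -> acc=102 shift=7
  byte[8]=0x5B cont=0 payload=0x5B=91: acc |= 91<<7 -> acc=11750 shift=14 [end]
Varint 3: bytes[7:9] = E6 5B -> value 11750 (2 byte(s))
  byte[9]=0xA2 cont=1 payload=0x22=34: acc |= 34<<0 -> acc=34 shift=7
  byte[10]=0xD2 cont=1 payload=0x52=82: acc |= 82<<7 -> acc=10530 shift=14
  byte[11]=0x92 cont=1 payload=0x12=18: acc |= 18<<14 -> acc=305442 shift=21
  byte[12]=0x54 cont=0 payload=0x54=84: acc |= 84<<21 -> acc=176466210 shift=28 [end]
Varint 4: bytes[9:13] = A2 D2 92 54 -> value 176466210 (4 byte(s))
  byte[13]=0x2B cont=0 payload=0x2B=43: acc |= 43<<0 -> acc=43 shift=7 [end]
Varint 5: bytes[13:14] = 2B -> value 43 (1 byte(s))

Answer: 13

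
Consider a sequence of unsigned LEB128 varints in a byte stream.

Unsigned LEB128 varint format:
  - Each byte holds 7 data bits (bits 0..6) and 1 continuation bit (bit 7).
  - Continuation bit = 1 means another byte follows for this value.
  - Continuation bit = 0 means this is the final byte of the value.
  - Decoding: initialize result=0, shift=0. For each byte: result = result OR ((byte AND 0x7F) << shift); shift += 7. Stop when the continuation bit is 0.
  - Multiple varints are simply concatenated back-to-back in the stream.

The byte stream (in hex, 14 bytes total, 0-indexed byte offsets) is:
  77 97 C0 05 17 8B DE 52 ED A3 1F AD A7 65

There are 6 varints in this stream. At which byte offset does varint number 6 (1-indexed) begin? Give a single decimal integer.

  byte[0]=0x77 cont=0 payload=0x77=119: acc |= 119<<0 -> acc=119 shift=7 [end]
Varint 1: bytes[0:1] = 77 -> value 119 (1 byte(s))
  byte[1]=0x97 cont=1 payload=0x17=23: acc |= 23<<0 -> acc=23 shift=7
  byte[2]=0xC0 cont=1 payload=0x40=64: acc |= 64<<7 -> acc=8215 shift=14
  byte[3]=0x05 cont=0 payload=0x05=5: acc |= 5<<14 -> acc=90135 shift=21 [end]
Varint 2: bytes[1:4] = 97 C0 05 -> value 90135 (3 byte(s))
  byte[4]=0x17 cont=0 payload=0x17=23: acc |= 23<<0 -> acc=23 shift=7 [end]
Varint 3: bytes[4:5] = 17 -> value 23 (1 byte(s))
  byte[5]=0x8B cont=1 payload=0x0B=11: acc |= 11<<0 -> acc=11 shift=7
  byte[6]=0xDE cont=1 payload=0x5E=94: acc |= 94<<7 -> acc=12043 shift=14
  byte[7]=0x52 cont=0 payload=0x52=82: acc |= 82<<14 -> acc=1355531 shift=21 [end]
Varint 4: bytes[5:8] = 8B DE 52 -> value 1355531 (3 byte(s))
  byte[8]=0xED cont=1 payload=0x6D=109: acc |= 109<<0 -> acc=109 shift=7
  byte[9]=0xA3 cont=1 payload=0x23=35: acc |= 35<<7 -> acc=4589 shift=14
  byte[10]=0x1F cont=0 payload=0x1F=31: acc |= 31<<14 -> acc=512493 shift=21 [end]
Varint 5: bytes[8:11] = ED A3 1F -> value 512493 (3 byte(s))
  byte[11]=0xAD cont=1 payload=0x2D=45: acc |= 45<<0 -> acc=45 shift=7
  byte[12]=0xA7 cont=1 payload=0x27=39: acc |= 39<<7 -> acc=5037 shift=14
  byte[13]=0x65 cont=0 payload=0x65=101: acc |= 101<<14 -> acc=1659821 shift=21 [end]
Varint 6: bytes[11:14] = AD A7 65 -> value 1659821 (3 byte(s))

Answer: 11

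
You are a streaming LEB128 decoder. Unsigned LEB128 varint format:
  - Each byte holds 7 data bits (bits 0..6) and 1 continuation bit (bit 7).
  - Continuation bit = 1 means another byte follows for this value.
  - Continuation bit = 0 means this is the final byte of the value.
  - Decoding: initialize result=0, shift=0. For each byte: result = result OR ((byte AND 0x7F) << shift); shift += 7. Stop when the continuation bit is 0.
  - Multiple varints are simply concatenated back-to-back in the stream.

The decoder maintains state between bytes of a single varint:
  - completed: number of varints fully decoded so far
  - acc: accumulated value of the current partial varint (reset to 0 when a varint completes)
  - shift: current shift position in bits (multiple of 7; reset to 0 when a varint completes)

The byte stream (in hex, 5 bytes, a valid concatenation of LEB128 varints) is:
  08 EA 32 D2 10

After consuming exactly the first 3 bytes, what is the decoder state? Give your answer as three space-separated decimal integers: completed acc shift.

Answer: 2 0 0

Derivation:
byte[0]=0x08 cont=0 payload=0x08: varint #1 complete (value=8); reset -> completed=1 acc=0 shift=0
byte[1]=0xEA cont=1 payload=0x6A: acc |= 106<<0 -> completed=1 acc=106 shift=7
byte[2]=0x32 cont=0 payload=0x32: varint #2 complete (value=6506); reset -> completed=2 acc=0 shift=0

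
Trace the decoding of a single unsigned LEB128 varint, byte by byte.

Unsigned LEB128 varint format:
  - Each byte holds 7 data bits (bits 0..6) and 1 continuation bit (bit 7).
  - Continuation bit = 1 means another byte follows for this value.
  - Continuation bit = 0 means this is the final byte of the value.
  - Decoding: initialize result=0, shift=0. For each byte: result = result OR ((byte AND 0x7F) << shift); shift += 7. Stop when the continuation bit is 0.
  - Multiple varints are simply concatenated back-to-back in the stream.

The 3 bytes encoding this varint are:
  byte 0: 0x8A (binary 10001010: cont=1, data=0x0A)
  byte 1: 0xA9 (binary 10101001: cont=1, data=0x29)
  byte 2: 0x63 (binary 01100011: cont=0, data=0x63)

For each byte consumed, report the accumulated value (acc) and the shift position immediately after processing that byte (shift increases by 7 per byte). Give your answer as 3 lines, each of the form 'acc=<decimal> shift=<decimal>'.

byte 0=0x8A: payload=0x0A=10, contrib = 10<<0 = 10; acc -> 10, shift -> 7
byte 1=0xA9: payload=0x29=41, contrib = 41<<7 = 5248; acc -> 5258, shift -> 14
byte 2=0x63: payload=0x63=99, contrib = 99<<14 = 1622016; acc -> 1627274, shift -> 21

Answer: acc=10 shift=7
acc=5258 shift=14
acc=1627274 shift=21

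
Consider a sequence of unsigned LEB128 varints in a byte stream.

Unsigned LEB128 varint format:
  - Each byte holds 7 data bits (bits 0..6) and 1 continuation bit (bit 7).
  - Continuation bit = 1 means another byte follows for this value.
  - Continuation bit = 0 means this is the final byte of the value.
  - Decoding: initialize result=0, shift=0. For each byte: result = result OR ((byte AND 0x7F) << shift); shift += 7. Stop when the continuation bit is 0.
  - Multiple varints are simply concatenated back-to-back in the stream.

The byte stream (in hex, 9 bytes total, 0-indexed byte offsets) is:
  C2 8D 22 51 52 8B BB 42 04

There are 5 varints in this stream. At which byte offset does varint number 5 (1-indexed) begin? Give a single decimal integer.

  byte[0]=0xC2 cont=1 payload=0x42=66: acc |= 66<<0 -> acc=66 shift=7
  byte[1]=0x8D cont=1 payload=0x0D=13: acc |= 13<<7 -> acc=1730 shift=14
  byte[2]=0x22 cont=0 payload=0x22=34: acc |= 34<<14 -> acc=558786 shift=21 [end]
Varint 1: bytes[0:3] = C2 8D 22 -> value 558786 (3 byte(s))
  byte[3]=0x51 cont=0 payload=0x51=81: acc |= 81<<0 -> acc=81 shift=7 [end]
Varint 2: bytes[3:4] = 51 -> value 81 (1 byte(s))
  byte[4]=0x52 cont=0 payload=0x52=82: acc |= 82<<0 -> acc=82 shift=7 [end]
Varint 3: bytes[4:5] = 52 -> value 82 (1 byte(s))
  byte[5]=0x8B cont=1 payload=0x0B=11: acc |= 11<<0 -> acc=11 shift=7
  byte[6]=0xBB cont=1 payload=0x3B=59: acc |= 59<<7 -> acc=7563 shift=14
  byte[7]=0x42 cont=0 payload=0x42=66: acc |= 66<<14 -> acc=1088907 shift=21 [end]
Varint 4: bytes[5:8] = 8B BB 42 -> value 1088907 (3 byte(s))
  byte[8]=0x04 cont=0 payload=0x04=4: acc |= 4<<0 -> acc=4 shift=7 [end]
Varint 5: bytes[8:9] = 04 -> value 4 (1 byte(s))

Answer: 8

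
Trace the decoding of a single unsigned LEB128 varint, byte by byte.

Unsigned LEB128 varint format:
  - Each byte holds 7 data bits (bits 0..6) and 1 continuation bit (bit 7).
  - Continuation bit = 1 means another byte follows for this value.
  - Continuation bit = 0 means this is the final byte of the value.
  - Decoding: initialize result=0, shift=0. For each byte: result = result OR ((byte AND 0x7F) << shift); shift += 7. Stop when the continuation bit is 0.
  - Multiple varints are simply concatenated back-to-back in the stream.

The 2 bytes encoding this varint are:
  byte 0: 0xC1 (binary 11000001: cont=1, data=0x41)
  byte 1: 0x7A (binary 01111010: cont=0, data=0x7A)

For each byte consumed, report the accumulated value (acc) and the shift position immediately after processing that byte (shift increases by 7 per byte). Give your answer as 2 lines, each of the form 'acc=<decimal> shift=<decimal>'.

byte 0=0xC1: payload=0x41=65, contrib = 65<<0 = 65; acc -> 65, shift -> 7
byte 1=0x7A: payload=0x7A=122, contrib = 122<<7 = 15616; acc -> 15681, shift -> 14

Answer: acc=65 shift=7
acc=15681 shift=14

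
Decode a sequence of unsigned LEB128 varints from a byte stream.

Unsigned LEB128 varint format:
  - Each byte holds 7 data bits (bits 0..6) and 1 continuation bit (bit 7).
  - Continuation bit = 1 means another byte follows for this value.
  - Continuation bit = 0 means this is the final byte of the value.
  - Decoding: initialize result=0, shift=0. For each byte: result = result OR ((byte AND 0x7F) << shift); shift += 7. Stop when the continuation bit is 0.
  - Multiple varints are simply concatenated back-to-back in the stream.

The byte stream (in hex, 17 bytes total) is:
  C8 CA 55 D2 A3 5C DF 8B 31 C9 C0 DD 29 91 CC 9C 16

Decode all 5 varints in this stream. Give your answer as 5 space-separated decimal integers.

  byte[0]=0xC8 cont=1 payload=0x48=72: acc |= 72<<0 -> acc=72 shift=7
  byte[1]=0xCA cont=1 payload=0x4A=74: acc |= 74<<7 -> acc=9544 shift=14
  byte[2]=0x55 cont=0 payload=0x55=85: acc |= 85<<14 -> acc=1402184 shift=21 [end]
Varint 1: bytes[0:3] = C8 CA 55 -> value 1402184 (3 byte(s))
  byte[3]=0xD2 cont=1 payload=0x52=82: acc |= 82<<0 -> acc=82 shift=7
  byte[4]=0xA3 cont=1 payload=0x23=35: acc |= 35<<7 -> acc=4562 shift=14
  byte[5]=0x5C cont=0 payload=0x5C=92: acc |= 92<<14 -> acc=1511890 shift=21 [end]
Varint 2: bytes[3:6] = D2 A3 5C -> value 1511890 (3 byte(s))
  byte[6]=0xDF cont=1 payload=0x5F=95: acc |= 95<<0 -> acc=95 shift=7
  byte[7]=0x8B cont=1 payload=0x0B=11: acc |= 11<<7 -> acc=1503 shift=14
  byte[8]=0x31 cont=0 payload=0x31=49: acc |= 49<<14 -> acc=804319 shift=21 [end]
Varint 3: bytes[6:9] = DF 8B 31 -> value 804319 (3 byte(s))
  byte[9]=0xC9 cont=1 payload=0x49=73: acc |= 73<<0 -> acc=73 shift=7
  byte[10]=0xC0 cont=1 payload=0x40=64: acc |= 64<<7 -> acc=8265 shift=14
  byte[11]=0xDD cont=1 payload=0x5D=93: acc |= 93<<14 -> acc=1531977 shift=21
  byte[12]=0x29 cont=0 payload=0x29=41: acc |= 41<<21 -> acc=87515209 shift=28 [end]
Varint 4: bytes[9:13] = C9 C0 DD 29 -> value 87515209 (4 byte(s))
  byte[13]=0x91 cont=1 payload=0x11=17: acc |= 17<<0 -> acc=17 shift=7
  byte[14]=0xCC cont=1 payload=0x4C=76: acc |= 76<<7 -> acc=9745 shift=14
  byte[15]=0x9C cont=1 payload=0x1C=28: acc |= 28<<14 -> acc=468497 shift=21
  byte[16]=0x16 cont=0 payload=0x16=22: acc |= 22<<21 -> acc=46605841 shift=28 [end]
Varint 5: bytes[13:17] = 91 CC 9C 16 -> value 46605841 (4 byte(s))

Answer: 1402184 1511890 804319 87515209 46605841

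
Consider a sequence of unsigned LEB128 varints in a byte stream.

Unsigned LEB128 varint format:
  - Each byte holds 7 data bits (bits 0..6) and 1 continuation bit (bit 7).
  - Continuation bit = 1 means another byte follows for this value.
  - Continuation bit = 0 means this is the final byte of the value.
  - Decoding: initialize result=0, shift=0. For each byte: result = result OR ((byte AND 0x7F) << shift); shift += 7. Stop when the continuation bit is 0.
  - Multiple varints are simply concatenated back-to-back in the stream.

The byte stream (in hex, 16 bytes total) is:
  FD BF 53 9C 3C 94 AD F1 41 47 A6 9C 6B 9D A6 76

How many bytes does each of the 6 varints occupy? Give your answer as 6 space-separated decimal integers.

  byte[0]=0xFD cont=1 payload=0x7D=125: acc |= 125<<0 -> acc=125 shift=7
  byte[1]=0xBF cont=1 payload=0x3F=63: acc |= 63<<7 -> acc=8189 shift=14
  byte[2]=0x53 cont=0 payload=0x53=83: acc |= 83<<14 -> acc=1368061 shift=21 [end]
Varint 1: bytes[0:3] = FD BF 53 -> value 1368061 (3 byte(s))
  byte[3]=0x9C cont=1 payload=0x1C=28: acc |= 28<<0 -> acc=28 shift=7
  byte[4]=0x3C cont=0 payload=0x3C=60: acc |= 60<<7 -> acc=7708 shift=14 [end]
Varint 2: bytes[3:5] = 9C 3C -> value 7708 (2 byte(s))
  byte[5]=0x94 cont=1 payload=0x14=20: acc |= 20<<0 -> acc=20 shift=7
  byte[6]=0xAD cont=1 payload=0x2D=45: acc |= 45<<7 -> acc=5780 shift=14
  byte[7]=0xF1 cont=1 payload=0x71=113: acc |= 113<<14 -> acc=1857172 shift=21
  byte[8]=0x41 cont=0 payload=0x41=65: acc |= 65<<21 -> acc=138172052 shift=28 [end]
Varint 3: bytes[5:9] = 94 AD F1 41 -> value 138172052 (4 byte(s))
  byte[9]=0x47 cont=0 payload=0x47=71: acc |= 71<<0 -> acc=71 shift=7 [end]
Varint 4: bytes[9:10] = 47 -> value 71 (1 byte(s))
  byte[10]=0xA6 cont=1 payload=0x26=38: acc |= 38<<0 -> acc=38 shift=7
  byte[11]=0x9C cont=1 payload=0x1C=28: acc |= 28<<7 -> acc=3622 shift=14
  byte[12]=0x6B cont=0 payload=0x6B=107: acc |= 107<<14 -> acc=1756710 shift=21 [end]
Varint 5: bytes[10:13] = A6 9C 6B -> value 1756710 (3 byte(s))
  byte[13]=0x9D cont=1 payload=0x1D=29: acc |= 29<<0 -> acc=29 shift=7
  byte[14]=0xA6 cont=1 payload=0x26=38: acc |= 38<<7 -> acc=4893 shift=14
  byte[15]=0x76 cont=0 payload=0x76=118: acc |= 118<<14 -> acc=1938205 shift=21 [end]
Varint 6: bytes[13:16] = 9D A6 76 -> value 1938205 (3 byte(s))

Answer: 3 2 4 1 3 3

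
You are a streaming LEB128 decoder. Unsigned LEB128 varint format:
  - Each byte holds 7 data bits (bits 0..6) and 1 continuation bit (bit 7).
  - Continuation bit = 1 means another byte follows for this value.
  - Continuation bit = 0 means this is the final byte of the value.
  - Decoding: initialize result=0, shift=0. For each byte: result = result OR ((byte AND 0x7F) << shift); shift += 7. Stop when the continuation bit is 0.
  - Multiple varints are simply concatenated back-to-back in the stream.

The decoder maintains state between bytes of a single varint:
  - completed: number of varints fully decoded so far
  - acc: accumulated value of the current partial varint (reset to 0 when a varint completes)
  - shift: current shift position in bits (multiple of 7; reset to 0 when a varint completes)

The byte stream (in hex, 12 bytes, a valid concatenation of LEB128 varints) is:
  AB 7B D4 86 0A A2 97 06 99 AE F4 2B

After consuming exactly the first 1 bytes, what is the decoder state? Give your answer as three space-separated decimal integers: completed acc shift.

byte[0]=0xAB cont=1 payload=0x2B: acc |= 43<<0 -> completed=0 acc=43 shift=7

Answer: 0 43 7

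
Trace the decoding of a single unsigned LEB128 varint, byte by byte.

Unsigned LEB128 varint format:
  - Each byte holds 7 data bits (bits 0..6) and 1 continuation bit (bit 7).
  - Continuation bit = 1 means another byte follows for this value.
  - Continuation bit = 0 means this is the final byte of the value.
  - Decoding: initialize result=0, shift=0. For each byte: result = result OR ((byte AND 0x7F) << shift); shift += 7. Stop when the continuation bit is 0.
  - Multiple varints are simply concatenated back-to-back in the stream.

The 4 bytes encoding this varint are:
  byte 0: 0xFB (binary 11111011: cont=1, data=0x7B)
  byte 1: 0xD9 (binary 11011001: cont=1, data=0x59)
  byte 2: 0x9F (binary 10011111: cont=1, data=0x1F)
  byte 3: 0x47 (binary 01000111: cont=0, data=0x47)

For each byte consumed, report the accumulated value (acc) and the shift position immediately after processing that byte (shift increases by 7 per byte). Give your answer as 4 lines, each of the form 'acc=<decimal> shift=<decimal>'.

Answer: acc=123 shift=7
acc=11515 shift=14
acc=519419 shift=21
acc=149417211 shift=28

Derivation:
byte 0=0xFB: payload=0x7B=123, contrib = 123<<0 = 123; acc -> 123, shift -> 7
byte 1=0xD9: payload=0x59=89, contrib = 89<<7 = 11392; acc -> 11515, shift -> 14
byte 2=0x9F: payload=0x1F=31, contrib = 31<<14 = 507904; acc -> 519419, shift -> 21
byte 3=0x47: payload=0x47=71, contrib = 71<<21 = 148897792; acc -> 149417211, shift -> 28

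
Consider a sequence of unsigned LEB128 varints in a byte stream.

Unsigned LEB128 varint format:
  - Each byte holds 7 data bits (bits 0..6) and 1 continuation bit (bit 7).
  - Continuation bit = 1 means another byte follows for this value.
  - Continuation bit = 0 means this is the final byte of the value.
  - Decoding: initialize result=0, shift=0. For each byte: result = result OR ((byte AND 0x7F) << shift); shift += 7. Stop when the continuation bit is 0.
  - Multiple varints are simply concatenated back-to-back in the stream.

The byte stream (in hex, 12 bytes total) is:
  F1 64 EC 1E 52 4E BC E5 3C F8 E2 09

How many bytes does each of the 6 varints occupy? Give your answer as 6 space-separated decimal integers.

  byte[0]=0xF1 cont=1 payload=0x71=113: acc |= 113<<0 -> acc=113 shift=7
  byte[1]=0x64 cont=0 payload=0x64=100: acc |= 100<<7 -> acc=12913 shift=14 [end]
Varint 1: bytes[0:2] = F1 64 -> value 12913 (2 byte(s))
  byte[2]=0xEC cont=1 payload=0x6C=108: acc |= 108<<0 -> acc=108 shift=7
  byte[3]=0x1E cont=0 payload=0x1E=30: acc |= 30<<7 -> acc=3948 shift=14 [end]
Varint 2: bytes[2:4] = EC 1E -> value 3948 (2 byte(s))
  byte[4]=0x52 cont=0 payload=0x52=82: acc |= 82<<0 -> acc=82 shift=7 [end]
Varint 3: bytes[4:5] = 52 -> value 82 (1 byte(s))
  byte[5]=0x4E cont=0 payload=0x4E=78: acc |= 78<<0 -> acc=78 shift=7 [end]
Varint 4: bytes[5:6] = 4E -> value 78 (1 byte(s))
  byte[6]=0xBC cont=1 payload=0x3C=60: acc |= 60<<0 -> acc=60 shift=7
  byte[7]=0xE5 cont=1 payload=0x65=101: acc |= 101<<7 -> acc=12988 shift=14
  byte[8]=0x3C cont=0 payload=0x3C=60: acc |= 60<<14 -> acc=996028 shift=21 [end]
Varint 5: bytes[6:9] = BC E5 3C -> value 996028 (3 byte(s))
  byte[9]=0xF8 cont=1 payload=0x78=120: acc |= 120<<0 -> acc=120 shift=7
  byte[10]=0xE2 cont=1 payload=0x62=98: acc |= 98<<7 -> acc=12664 shift=14
  byte[11]=0x09 cont=0 payload=0x09=9: acc |= 9<<14 -> acc=160120 shift=21 [end]
Varint 6: bytes[9:12] = F8 E2 09 -> value 160120 (3 byte(s))

Answer: 2 2 1 1 3 3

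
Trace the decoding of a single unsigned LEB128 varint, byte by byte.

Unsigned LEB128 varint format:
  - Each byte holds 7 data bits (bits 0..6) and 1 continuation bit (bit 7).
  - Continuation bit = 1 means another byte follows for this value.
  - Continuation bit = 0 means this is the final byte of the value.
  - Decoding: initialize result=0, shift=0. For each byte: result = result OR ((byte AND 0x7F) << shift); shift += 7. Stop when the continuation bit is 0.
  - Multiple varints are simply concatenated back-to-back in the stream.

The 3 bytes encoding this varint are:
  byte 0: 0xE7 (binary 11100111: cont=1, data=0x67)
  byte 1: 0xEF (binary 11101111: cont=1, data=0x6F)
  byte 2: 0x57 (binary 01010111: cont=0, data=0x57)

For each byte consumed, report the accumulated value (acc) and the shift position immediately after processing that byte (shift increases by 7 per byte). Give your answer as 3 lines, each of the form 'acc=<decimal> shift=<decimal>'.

byte 0=0xE7: payload=0x67=103, contrib = 103<<0 = 103; acc -> 103, shift -> 7
byte 1=0xEF: payload=0x6F=111, contrib = 111<<7 = 14208; acc -> 14311, shift -> 14
byte 2=0x57: payload=0x57=87, contrib = 87<<14 = 1425408; acc -> 1439719, shift -> 21

Answer: acc=103 shift=7
acc=14311 shift=14
acc=1439719 shift=21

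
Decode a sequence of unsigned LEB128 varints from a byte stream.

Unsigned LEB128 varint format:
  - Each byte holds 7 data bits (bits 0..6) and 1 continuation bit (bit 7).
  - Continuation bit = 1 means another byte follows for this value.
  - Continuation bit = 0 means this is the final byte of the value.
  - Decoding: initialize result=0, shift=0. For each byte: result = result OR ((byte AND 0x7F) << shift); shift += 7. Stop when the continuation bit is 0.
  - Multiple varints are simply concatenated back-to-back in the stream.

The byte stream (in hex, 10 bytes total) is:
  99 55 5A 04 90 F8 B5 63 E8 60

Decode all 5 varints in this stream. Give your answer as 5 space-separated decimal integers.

  byte[0]=0x99 cont=1 payload=0x19=25: acc |= 25<<0 -> acc=25 shift=7
  byte[1]=0x55 cont=0 payload=0x55=85: acc |= 85<<7 -> acc=10905 shift=14 [end]
Varint 1: bytes[0:2] = 99 55 -> value 10905 (2 byte(s))
  byte[2]=0x5A cont=0 payload=0x5A=90: acc |= 90<<0 -> acc=90 shift=7 [end]
Varint 2: bytes[2:3] = 5A -> value 90 (1 byte(s))
  byte[3]=0x04 cont=0 payload=0x04=4: acc |= 4<<0 -> acc=4 shift=7 [end]
Varint 3: bytes[3:4] = 04 -> value 4 (1 byte(s))
  byte[4]=0x90 cont=1 payload=0x10=16: acc |= 16<<0 -> acc=16 shift=7
  byte[5]=0xF8 cont=1 payload=0x78=120: acc |= 120<<7 -> acc=15376 shift=14
  byte[6]=0xB5 cont=1 payload=0x35=53: acc |= 53<<14 -> acc=883728 shift=21
  byte[7]=0x63 cont=0 payload=0x63=99: acc |= 99<<21 -> acc=208501776 shift=28 [end]
Varint 4: bytes[4:8] = 90 F8 B5 63 -> value 208501776 (4 byte(s))
  byte[8]=0xE8 cont=1 payload=0x68=104: acc |= 104<<0 -> acc=104 shift=7
  byte[9]=0x60 cont=0 payload=0x60=96: acc |= 96<<7 -> acc=12392 shift=14 [end]
Varint 5: bytes[8:10] = E8 60 -> value 12392 (2 byte(s))

Answer: 10905 90 4 208501776 12392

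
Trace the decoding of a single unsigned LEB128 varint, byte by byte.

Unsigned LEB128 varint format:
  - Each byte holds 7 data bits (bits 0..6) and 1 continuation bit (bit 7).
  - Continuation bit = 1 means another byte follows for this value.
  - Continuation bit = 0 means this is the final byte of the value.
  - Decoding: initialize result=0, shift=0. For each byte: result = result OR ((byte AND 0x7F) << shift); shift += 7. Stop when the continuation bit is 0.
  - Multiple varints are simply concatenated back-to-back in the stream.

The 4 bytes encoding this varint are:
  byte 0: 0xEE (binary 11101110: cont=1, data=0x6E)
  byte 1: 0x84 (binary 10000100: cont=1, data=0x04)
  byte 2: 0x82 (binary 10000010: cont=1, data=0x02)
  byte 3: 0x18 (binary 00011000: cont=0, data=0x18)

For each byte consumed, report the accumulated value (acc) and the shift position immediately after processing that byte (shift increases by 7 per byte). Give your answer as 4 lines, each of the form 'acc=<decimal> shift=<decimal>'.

Answer: acc=110 shift=7
acc=622 shift=14
acc=33390 shift=21
acc=50365038 shift=28

Derivation:
byte 0=0xEE: payload=0x6E=110, contrib = 110<<0 = 110; acc -> 110, shift -> 7
byte 1=0x84: payload=0x04=4, contrib = 4<<7 = 512; acc -> 622, shift -> 14
byte 2=0x82: payload=0x02=2, contrib = 2<<14 = 32768; acc -> 33390, shift -> 21
byte 3=0x18: payload=0x18=24, contrib = 24<<21 = 50331648; acc -> 50365038, shift -> 28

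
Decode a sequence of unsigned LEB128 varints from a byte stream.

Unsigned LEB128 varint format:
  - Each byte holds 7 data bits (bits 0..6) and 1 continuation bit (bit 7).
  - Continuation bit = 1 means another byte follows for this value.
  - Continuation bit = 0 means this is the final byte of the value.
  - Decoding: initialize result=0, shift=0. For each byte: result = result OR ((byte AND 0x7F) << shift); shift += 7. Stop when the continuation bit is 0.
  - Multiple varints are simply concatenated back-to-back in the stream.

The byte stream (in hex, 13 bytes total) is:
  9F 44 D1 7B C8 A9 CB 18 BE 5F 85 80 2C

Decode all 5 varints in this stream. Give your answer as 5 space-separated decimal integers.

Answer: 8735 15825 51565768 12222 720901

Derivation:
  byte[0]=0x9F cont=1 payload=0x1F=31: acc |= 31<<0 -> acc=31 shift=7
  byte[1]=0x44 cont=0 payload=0x44=68: acc |= 68<<7 -> acc=8735 shift=14 [end]
Varint 1: bytes[0:2] = 9F 44 -> value 8735 (2 byte(s))
  byte[2]=0xD1 cont=1 payload=0x51=81: acc |= 81<<0 -> acc=81 shift=7
  byte[3]=0x7B cont=0 payload=0x7B=123: acc |= 123<<7 -> acc=15825 shift=14 [end]
Varint 2: bytes[2:4] = D1 7B -> value 15825 (2 byte(s))
  byte[4]=0xC8 cont=1 payload=0x48=72: acc |= 72<<0 -> acc=72 shift=7
  byte[5]=0xA9 cont=1 payload=0x29=41: acc |= 41<<7 -> acc=5320 shift=14
  byte[6]=0xCB cont=1 payload=0x4B=75: acc |= 75<<14 -> acc=1234120 shift=21
  byte[7]=0x18 cont=0 payload=0x18=24: acc |= 24<<21 -> acc=51565768 shift=28 [end]
Varint 3: bytes[4:8] = C8 A9 CB 18 -> value 51565768 (4 byte(s))
  byte[8]=0xBE cont=1 payload=0x3E=62: acc |= 62<<0 -> acc=62 shift=7
  byte[9]=0x5F cont=0 payload=0x5F=95: acc |= 95<<7 -> acc=12222 shift=14 [end]
Varint 4: bytes[8:10] = BE 5F -> value 12222 (2 byte(s))
  byte[10]=0x85 cont=1 payload=0x05=5: acc |= 5<<0 -> acc=5 shift=7
  byte[11]=0x80 cont=1 payload=0x00=0: acc |= 0<<7 -> acc=5 shift=14
  byte[12]=0x2C cont=0 payload=0x2C=44: acc |= 44<<14 -> acc=720901 shift=21 [end]
Varint 5: bytes[10:13] = 85 80 2C -> value 720901 (3 byte(s))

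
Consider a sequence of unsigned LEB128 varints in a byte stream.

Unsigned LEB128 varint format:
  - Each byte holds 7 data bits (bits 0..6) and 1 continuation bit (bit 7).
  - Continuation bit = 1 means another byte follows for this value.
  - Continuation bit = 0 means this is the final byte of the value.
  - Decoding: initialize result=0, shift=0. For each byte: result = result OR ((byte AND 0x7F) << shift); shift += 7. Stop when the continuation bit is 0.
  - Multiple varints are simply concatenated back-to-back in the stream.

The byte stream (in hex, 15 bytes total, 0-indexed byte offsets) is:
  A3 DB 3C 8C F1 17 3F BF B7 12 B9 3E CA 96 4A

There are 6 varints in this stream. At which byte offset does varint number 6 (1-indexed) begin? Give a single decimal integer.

Answer: 12

Derivation:
  byte[0]=0xA3 cont=1 payload=0x23=35: acc |= 35<<0 -> acc=35 shift=7
  byte[1]=0xDB cont=1 payload=0x5B=91: acc |= 91<<7 -> acc=11683 shift=14
  byte[2]=0x3C cont=0 payload=0x3C=60: acc |= 60<<14 -> acc=994723 shift=21 [end]
Varint 1: bytes[0:3] = A3 DB 3C -> value 994723 (3 byte(s))
  byte[3]=0x8C cont=1 payload=0x0C=12: acc |= 12<<0 -> acc=12 shift=7
  byte[4]=0xF1 cont=1 payload=0x71=113: acc |= 113<<7 -> acc=14476 shift=14
  byte[5]=0x17 cont=0 payload=0x17=23: acc |= 23<<14 -> acc=391308 shift=21 [end]
Varint 2: bytes[3:6] = 8C F1 17 -> value 391308 (3 byte(s))
  byte[6]=0x3F cont=0 payload=0x3F=63: acc |= 63<<0 -> acc=63 shift=7 [end]
Varint 3: bytes[6:7] = 3F -> value 63 (1 byte(s))
  byte[7]=0xBF cont=1 payload=0x3F=63: acc |= 63<<0 -> acc=63 shift=7
  byte[8]=0xB7 cont=1 payload=0x37=55: acc |= 55<<7 -> acc=7103 shift=14
  byte[9]=0x12 cont=0 payload=0x12=18: acc |= 18<<14 -> acc=302015 shift=21 [end]
Varint 4: bytes[7:10] = BF B7 12 -> value 302015 (3 byte(s))
  byte[10]=0xB9 cont=1 payload=0x39=57: acc |= 57<<0 -> acc=57 shift=7
  byte[11]=0x3E cont=0 payload=0x3E=62: acc |= 62<<7 -> acc=7993 shift=14 [end]
Varint 5: bytes[10:12] = B9 3E -> value 7993 (2 byte(s))
  byte[12]=0xCA cont=1 payload=0x4A=74: acc |= 74<<0 -> acc=74 shift=7
  byte[13]=0x96 cont=1 payload=0x16=22: acc |= 22<<7 -> acc=2890 shift=14
  byte[14]=0x4A cont=0 payload=0x4A=74: acc |= 74<<14 -> acc=1215306 shift=21 [end]
Varint 6: bytes[12:15] = CA 96 4A -> value 1215306 (3 byte(s))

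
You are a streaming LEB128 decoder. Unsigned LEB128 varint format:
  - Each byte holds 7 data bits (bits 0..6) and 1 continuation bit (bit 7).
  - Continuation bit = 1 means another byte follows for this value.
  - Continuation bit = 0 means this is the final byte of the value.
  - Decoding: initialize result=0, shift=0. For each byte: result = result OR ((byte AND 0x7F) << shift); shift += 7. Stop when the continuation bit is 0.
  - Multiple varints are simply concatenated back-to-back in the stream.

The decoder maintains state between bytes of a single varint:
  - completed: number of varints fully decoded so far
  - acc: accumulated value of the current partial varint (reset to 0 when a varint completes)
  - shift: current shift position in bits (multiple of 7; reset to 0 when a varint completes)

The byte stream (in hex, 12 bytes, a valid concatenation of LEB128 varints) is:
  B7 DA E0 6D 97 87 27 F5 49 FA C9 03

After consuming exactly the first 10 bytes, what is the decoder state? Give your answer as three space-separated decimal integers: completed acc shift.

Answer: 3 122 7

Derivation:
byte[0]=0xB7 cont=1 payload=0x37: acc |= 55<<0 -> completed=0 acc=55 shift=7
byte[1]=0xDA cont=1 payload=0x5A: acc |= 90<<7 -> completed=0 acc=11575 shift=14
byte[2]=0xE0 cont=1 payload=0x60: acc |= 96<<14 -> completed=0 acc=1584439 shift=21
byte[3]=0x6D cont=0 payload=0x6D: varint #1 complete (value=230174007); reset -> completed=1 acc=0 shift=0
byte[4]=0x97 cont=1 payload=0x17: acc |= 23<<0 -> completed=1 acc=23 shift=7
byte[5]=0x87 cont=1 payload=0x07: acc |= 7<<7 -> completed=1 acc=919 shift=14
byte[6]=0x27 cont=0 payload=0x27: varint #2 complete (value=639895); reset -> completed=2 acc=0 shift=0
byte[7]=0xF5 cont=1 payload=0x75: acc |= 117<<0 -> completed=2 acc=117 shift=7
byte[8]=0x49 cont=0 payload=0x49: varint #3 complete (value=9461); reset -> completed=3 acc=0 shift=0
byte[9]=0xFA cont=1 payload=0x7A: acc |= 122<<0 -> completed=3 acc=122 shift=7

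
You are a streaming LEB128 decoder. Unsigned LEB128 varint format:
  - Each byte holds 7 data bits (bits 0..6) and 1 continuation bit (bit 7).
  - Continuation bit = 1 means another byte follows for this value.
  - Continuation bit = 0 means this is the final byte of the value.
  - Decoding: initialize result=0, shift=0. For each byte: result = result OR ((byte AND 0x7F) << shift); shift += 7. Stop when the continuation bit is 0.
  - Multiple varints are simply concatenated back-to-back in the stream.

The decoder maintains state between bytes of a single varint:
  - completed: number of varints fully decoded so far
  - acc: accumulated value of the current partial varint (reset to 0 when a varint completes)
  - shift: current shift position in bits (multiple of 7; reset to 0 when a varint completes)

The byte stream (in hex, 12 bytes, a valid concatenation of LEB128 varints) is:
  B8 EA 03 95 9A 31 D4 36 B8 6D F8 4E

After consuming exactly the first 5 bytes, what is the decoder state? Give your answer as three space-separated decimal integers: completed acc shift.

Answer: 1 3349 14

Derivation:
byte[0]=0xB8 cont=1 payload=0x38: acc |= 56<<0 -> completed=0 acc=56 shift=7
byte[1]=0xEA cont=1 payload=0x6A: acc |= 106<<7 -> completed=0 acc=13624 shift=14
byte[2]=0x03 cont=0 payload=0x03: varint #1 complete (value=62776); reset -> completed=1 acc=0 shift=0
byte[3]=0x95 cont=1 payload=0x15: acc |= 21<<0 -> completed=1 acc=21 shift=7
byte[4]=0x9A cont=1 payload=0x1A: acc |= 26<<7 -> completed=1 acc=3349 shift=14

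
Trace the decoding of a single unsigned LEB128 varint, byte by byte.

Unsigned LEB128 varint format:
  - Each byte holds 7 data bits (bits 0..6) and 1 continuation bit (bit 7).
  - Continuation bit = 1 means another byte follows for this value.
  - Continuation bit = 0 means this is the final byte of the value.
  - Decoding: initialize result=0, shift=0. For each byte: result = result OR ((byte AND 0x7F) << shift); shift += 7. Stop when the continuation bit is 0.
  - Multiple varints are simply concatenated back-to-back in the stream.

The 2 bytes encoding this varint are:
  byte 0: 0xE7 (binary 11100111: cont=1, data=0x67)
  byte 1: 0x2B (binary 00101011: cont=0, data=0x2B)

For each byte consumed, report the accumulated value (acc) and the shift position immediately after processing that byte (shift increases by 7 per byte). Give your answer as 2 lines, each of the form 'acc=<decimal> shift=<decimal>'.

byte 0=0xE7: payload=0x67=103, contrib = 103<<0 = 103; acc -> 103, shift -> 7
byte 1=0x2B: payload=0x2B=43, contrib = 43<<7 = 5504; acc -> 5607, shift -> 14

Answer: acc=103 shift=7
acc=5607 shift=14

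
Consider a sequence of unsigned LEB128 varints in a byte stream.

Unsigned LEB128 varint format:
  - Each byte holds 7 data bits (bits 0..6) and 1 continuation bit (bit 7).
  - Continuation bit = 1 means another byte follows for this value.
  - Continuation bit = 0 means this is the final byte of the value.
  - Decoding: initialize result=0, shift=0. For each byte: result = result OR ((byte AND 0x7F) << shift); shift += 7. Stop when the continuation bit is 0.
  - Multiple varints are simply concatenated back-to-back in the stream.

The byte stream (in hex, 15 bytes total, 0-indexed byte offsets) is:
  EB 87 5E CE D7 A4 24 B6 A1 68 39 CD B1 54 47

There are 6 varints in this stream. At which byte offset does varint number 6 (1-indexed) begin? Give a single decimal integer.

Answer: 14

Derivation:
  byte[0]=0xEB cont=1 payload=0x6B=107: acc |= 107<<0 -> acc=107 shift=7
  byte[1]=0x87 cont=1 payload=0x07=7: acc |= 7<<7 -> acc=1003 shift=14
  byte[2]=0x5E cont=0 payload=0x5E=94: acc |= 94<<14 -> acc=1541099 shift=21 [end]
Varint 1: bytes[0:3] = EB 87 5E -> value 1541099 (3 byte(s))
  byte[3]=0xCE cont=1 payload=0x4E=78: acc |= 78<<0 -> acc=78 shift=7
  byte[4]=0xD7 cont=1 payload=0x57=87: acc |= 87<<7 -> acc=11214 shift=14
  byte[5]=0xA4 cont=1 payload=0x24=36: acc |= 36<<14 -> acc=601038 shift=21
  byte[6]=0x24 cont=0 payload=0x24=36: acc |= 36<<21 -> acc=76098510 shift=28 [end]
Varint 2: bytes[3:7] = CE D7 A4 24 -> value 76098510 (4 byte(s))
  byte[7]=0xB6 cont=1 payload=0x36=54: acc |= 54<<0 -> acc=54 shift=7
  byte[8]=0xA1 cont=1 payload=0x21=33: acc |= 33<<7 -> acc=4278 shift=14
  byte[9]=0x68 cont=0 payload=0x68=104: acc |= 104<<14 -> acc=1708214 shift=21 [end]
Varint 3: bytes[7:10] = B6 A1 68 -> value 1708214 (3 byte(s))
  byte[10]=0x39 cont=0 payload=0x39=57: acc |= 57<<0 -> acc=57 shift=7 [end]
Varint 4: bytes[10:11] = 39 -> value 57 (1 byte(s))
  byte[11]=0xCD cont=1 payload=0x4D=77: acc |= 77<<0 -> acc=77 shift=7
  byte[12]=0xB1 cont=1 payload=0x31=49: acc |= 49<<7 -> acc=6349 shift=14
  byte[13]=0x54 cont=0 payload=0x54=84: acc |= 84<<14 -> acc=1382605 shift=21 [end]
Varint 5: bytes[11:14] = CD B1 54 -> value 1382605 (3 byte(s))
  byte[14]=0x47 cont=0 payload=0x47=71: acc |= 71<<0 -> acc=71 shift=7 [end]
Varint 6: bytes[14:15] = 47 -> value 71 (1 byte(s))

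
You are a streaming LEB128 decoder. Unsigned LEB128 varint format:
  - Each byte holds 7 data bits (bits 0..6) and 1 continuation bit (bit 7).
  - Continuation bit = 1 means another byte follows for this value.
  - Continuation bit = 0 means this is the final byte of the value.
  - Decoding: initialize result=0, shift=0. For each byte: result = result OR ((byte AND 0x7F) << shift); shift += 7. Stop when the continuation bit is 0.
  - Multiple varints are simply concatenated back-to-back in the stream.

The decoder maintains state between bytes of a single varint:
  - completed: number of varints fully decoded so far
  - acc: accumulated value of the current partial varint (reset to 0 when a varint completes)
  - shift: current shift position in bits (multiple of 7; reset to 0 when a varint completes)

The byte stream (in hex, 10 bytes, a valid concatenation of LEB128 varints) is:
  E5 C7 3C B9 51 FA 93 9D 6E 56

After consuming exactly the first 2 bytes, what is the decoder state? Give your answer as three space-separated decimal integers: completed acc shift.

Answer: 0 9189 14

Derivation:
byte[0]=0xE5 cont=1 payload=0x65: acc |= 101<<0 -> completed=0 acc=101 shift=7
byte[1]=0xC7 cont=1 payload=0x47: acc |= 71<<7 -> completed=0 acc=9189 shift=14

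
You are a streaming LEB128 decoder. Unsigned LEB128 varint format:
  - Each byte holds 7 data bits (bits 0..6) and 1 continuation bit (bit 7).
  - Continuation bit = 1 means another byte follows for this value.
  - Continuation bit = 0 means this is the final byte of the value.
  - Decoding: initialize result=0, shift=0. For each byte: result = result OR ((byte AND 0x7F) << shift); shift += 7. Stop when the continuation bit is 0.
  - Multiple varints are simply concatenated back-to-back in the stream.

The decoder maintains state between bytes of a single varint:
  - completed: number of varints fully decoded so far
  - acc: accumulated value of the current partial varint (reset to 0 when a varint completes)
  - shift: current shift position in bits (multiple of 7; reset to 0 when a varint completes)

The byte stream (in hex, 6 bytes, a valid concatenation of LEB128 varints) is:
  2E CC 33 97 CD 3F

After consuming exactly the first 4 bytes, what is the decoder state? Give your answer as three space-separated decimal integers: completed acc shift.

Answer: 2 23 7

Derivation:
byte[0]=0x2E cont=0 payload=0x2E: varint #1 complete (value=46); reset -> completed=1 acc=0 shift=0
byte[1]=0xCC cont=1 payload=0x4C: acc |= 76<<0 -> completed=1 acc=76 shift=7
byte[2]=0x33 cont=0 payload=0x33: varint #2 complete (value=6604); reset -> completed=2 acc=0 shift=0
byte[3]=0x97 cont=1 payload=0x17: acc |= 23<<0 -> completed=2 acc=23 shift=7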